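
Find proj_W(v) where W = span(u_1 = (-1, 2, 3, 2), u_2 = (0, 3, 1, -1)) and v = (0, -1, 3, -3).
proj_W(v) = (10/149, 121/149, 17/149, -67/149)

Set up U = [u_1 | ... | u_2] ∈ R^(4×2). The projector onto W = col(U) is P = U (U^T U)^(-1) U^T.
Compute U^T U =
  [18, 7]
  [7, 11],
and U^T v = (1, 3).
Solve U^T U · c = U^T v for the coefficients: c = (-10/149, 47/149). The projection is proj_W(v) = U c.
Check: (v - proj_W(v)) · u_1 = 0  (should be 0).
Check: (v - proj_W(v)) · u_2 = 0  (should be 0).
Result: proj_W(v) = (10/149, 121/149, 17/149, -67/149).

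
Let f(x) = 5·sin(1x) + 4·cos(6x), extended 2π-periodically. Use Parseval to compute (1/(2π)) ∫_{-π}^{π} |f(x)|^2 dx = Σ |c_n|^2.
Σ |c_n|^2 = 41/2

Expand |f|^2 and use orthogonality of {sin(nx), cos(mx)} on [-π, π]:
  ∫_{-π}^{π} sin(nx)^2 dx = π, ∫ cos(mx)^2 dx = π, and cross terms integrate to 0.
So ∫_{-π}^{π} f(x)^2 dx = 5^2 · π + 4^2 · π = (25 + 16)π.
Divide by 2π: (25 + 16)/2 = 41/2.
By Parseval, this equals Σ |c_n|^2.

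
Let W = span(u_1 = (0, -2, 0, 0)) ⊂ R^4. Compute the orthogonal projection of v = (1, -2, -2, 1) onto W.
proj_W(v) = (0, -2, 0, 0)

Set up U = [u_1 | ... | u_1] ∈ R^(4×1). The projector onto W = col(U) is P = U (U^T U)^(-1) U^T.
Compute U^T U =
  [4],
and U^T v = (4).
Solve U^T U · c = U^T v for the coefficients: c = (1). The projection is proj_W(v) = U c.
Check: (v - proj_W(v)) · u_1 = 0  (should be 0).
Result: proj_W(v) = (0, -2, 0, 0).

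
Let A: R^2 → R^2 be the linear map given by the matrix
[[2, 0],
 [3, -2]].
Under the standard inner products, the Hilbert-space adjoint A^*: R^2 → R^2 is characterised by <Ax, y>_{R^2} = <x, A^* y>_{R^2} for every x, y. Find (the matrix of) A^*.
A^* = A^T =
[[2, 3],
 [0, -2]]

For real matrices with standard dot products, the defining identity <Ax, y> = <x, A^* y> gives (Ax)^T y = x^T (A^*) y, i.e. x^T A^T y = x^T (A^*) y. Since this holds for all x, y, we must have A^* = A^T. Therefore
A^* =
[[2, 3],
 [0, -2]].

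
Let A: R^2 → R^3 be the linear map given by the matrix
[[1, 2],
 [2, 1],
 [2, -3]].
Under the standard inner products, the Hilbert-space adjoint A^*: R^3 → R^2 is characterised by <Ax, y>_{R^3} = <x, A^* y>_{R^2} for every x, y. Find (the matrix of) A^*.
A^* = A^T =
[[1, 2, 2],
 [2, 1, -3]]

For real matrices with standard dot products, the defining identity <Ax, y> = <x, A^* y> gives (Ax)^T y = x^T (A^*) y, i.e. x^T A^T y = x^T (A^*) y. Since this holds for all x, y, we must have A^* = A^T. Therefore
A^* =
[[1, 2, 2],
 [2, 1, -3]].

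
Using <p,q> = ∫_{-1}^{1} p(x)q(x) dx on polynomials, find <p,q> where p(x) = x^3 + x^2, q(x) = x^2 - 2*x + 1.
<p,q> = 4/15

Expand the product: p(x)·q(x) = x^5 - x^4 - x^3 + x^2.
∫_{-1}^{1} of each monomial x^k gives [2/(k+1) if k even, 0 if k odd]. Integrating term-by-term (or equivalently evaluating the antiderivative F(x) = x^6/6 - x^5/5 - x^4/4 + x^3/3 at the endpoints):
  F(1) − F(−1) = 1/20 − (-13/60) = 4/15.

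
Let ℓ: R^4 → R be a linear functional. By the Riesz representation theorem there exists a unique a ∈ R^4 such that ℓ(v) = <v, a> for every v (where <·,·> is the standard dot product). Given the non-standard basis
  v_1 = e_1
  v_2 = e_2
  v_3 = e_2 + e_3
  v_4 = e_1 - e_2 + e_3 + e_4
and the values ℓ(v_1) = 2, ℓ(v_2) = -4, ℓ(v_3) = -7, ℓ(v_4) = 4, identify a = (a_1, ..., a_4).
a = (2, -4, -3, 1)

Write a = (a_1, ..., a_4) in the standard basis. For each basis vector v_i, ℓ(v_i) = <v_i, a> is a linear equation in the a_j's. Collect the n equations into a matrix system V a = ℓ, where row i of V is v_i (expressed in the standard basis). Since V is invertible (lower-triangular with 1s on the diagonal, up to permutation), solve by back-substitution:
  V =
[[1, 0, 0, 0],
 [0, 1, 0, 0],
 [0, 1, 1, 0],
 [1, -1, 1, 1]]
  V a = (2, -4, -7, 4)
Solving gives a = (2, -4, -3, 1).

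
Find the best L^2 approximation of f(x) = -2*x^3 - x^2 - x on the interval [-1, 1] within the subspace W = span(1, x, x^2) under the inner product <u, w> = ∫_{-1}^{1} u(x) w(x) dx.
g(x) = -x^2 - 11*x/5

The best approximation g ∈ W is the orthogonal projection of f onto W. Writing g = a_0 + a_1 x + a_2 x^2, the coefficients solve the normal equations G · a = b where
  G_{ij} = <φ_i, φ_j> and b_i = <f, φ_i>, with φ_0 = 1, φ_1 = x, φ_2 = x^2.
G =
  [2, 0, 2/3]
  [0, 2/3, 0]
  [2/3, 0, 2/5],
b = (-2/3, -22/15, -2/5).
Solving gives a_0 = 0, a_1 = -11/5, a_2 = -1, so
  g(x) = -x^2 - 11*x/5.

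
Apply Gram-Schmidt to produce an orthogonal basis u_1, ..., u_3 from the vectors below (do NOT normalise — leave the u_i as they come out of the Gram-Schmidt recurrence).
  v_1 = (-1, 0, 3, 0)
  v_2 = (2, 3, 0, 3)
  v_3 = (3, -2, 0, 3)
Orthogonal basis:
  u_1 = (-1, 0, 3, 0)
  u_2 = (9/5, 3, 3/5, 3)
  u_3 = (2, -19/6, 2/3, 11/6)

Apply the Gram-Schmidt recurrence
  u_1 = v_1
  u_i = v_i − Σ_{j<i} ((v_i · u_j) / (u_j · u_j)) · u_j.

Step by step this gives:
  u_1 = (-1, 0, 3, 0)
  u_2 = (9/5, 3, 3/5, 3)
  u_3 = (2, -19/6, 2/3, 11/6)

Orthogonality check:
  u_2 · u_1 = 0 (should be 0)
  u_3 · u_1 = 0 (should be 0)
  u_3 · u_2 = 0 (should be 0)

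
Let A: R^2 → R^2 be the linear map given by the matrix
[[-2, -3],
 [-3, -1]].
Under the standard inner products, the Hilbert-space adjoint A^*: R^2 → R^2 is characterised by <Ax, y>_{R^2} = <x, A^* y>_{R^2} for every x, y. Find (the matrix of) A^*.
A^* = A^T =
[[-2, -3],
 [-3, -1]]

For real matrices with standard dot products, the defining identity <Ax, y> = <x, A^* y> gives (Ax)^T y = x^T (A^*) y, i.e. x^T A^T y = x^T (A^*) y. Since this holds for all x, y, we must have A^* = A^T. Therefore
A^* =
[[-2, -3],
 [-3, -1]].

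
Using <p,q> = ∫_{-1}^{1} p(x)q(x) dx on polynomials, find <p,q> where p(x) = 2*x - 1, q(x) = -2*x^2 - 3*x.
<p,q> = -8/3

Expand the product: p(x)·q(x) = -4*x^3 - 4*x^2 + 3*x.
∫_{-1}^{1} of each monomial x^k gives [2/(k+1) if k even, 0 if k odd]. Integrating term-by-term (or equivalently evaluating the antiderivative F(x) = -x^4 - 4*x^3/3 + 3*x^2/2 at the endpoints):
  F(1) − F(−1) = -5/6 − (11/6) = -8/3.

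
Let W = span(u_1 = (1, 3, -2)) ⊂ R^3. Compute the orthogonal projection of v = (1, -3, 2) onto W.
proj_W(v) = (-6/7, -18/7, 12/7)

Set up U = [u_1 | ... | u_1] ∈ R^(3×1). The projector onto W = col(U) is P = U (U^T U)^(-1) U^T.
Compute U^T U =
  [14],
and U^T v = (-12).
Solve U^T U · c = U^T v for the coefficients: c = (-6/7). The projection is proj_W(v) = U c.
Check: (v - proj_W(v)) · u_1 = 0  (should be 0).
Result: proj_W(v) = (-6/7, -18/7, 12/7).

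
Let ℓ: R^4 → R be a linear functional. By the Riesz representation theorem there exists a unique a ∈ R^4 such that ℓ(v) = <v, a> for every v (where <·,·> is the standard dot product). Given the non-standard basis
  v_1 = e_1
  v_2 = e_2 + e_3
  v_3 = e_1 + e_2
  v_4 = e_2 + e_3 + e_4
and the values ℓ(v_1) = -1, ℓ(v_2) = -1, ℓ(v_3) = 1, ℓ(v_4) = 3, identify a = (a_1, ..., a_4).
a = (-1, 2, -3, 4)

Write a = (a_1, ..., a_4) in the standard basis. For each basis vector v_i, ℓ(v_i) = <v_i, a> is a linear equation in the a_j's. Collect the n equations into a matrix system V a = ℓ, where row i of V is v_i (expressed in the standard basis). Since V is invertible (lower-triangular with 1s on the diagonal, up to permutation), solve by back-substitution:
  V =
[[1, 0, 0, 0],
 [0, 1, 1, 0],
 [1, 1, 0, 0],
 [0, 1, 1, 1]]
  V a = (-1, -1, 1, 3)
Solving gives a = (-1, 2, -3, 4).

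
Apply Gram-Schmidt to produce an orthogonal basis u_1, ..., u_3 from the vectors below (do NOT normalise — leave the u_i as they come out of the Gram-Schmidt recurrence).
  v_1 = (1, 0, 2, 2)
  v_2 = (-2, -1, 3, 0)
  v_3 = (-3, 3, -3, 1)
Orthogonal basis:
  u_1 = (1, 0, 2, 2)
  u_2 = (-22/9, -1, 19/9, -8/9)
  u_3 = (-14/5, 152/55, -52/55, 129/55)

Apply the Gram-Schmidt recurrence
  u_1 = v_1
  u_i = v_i − Σ_{j<i} ((v_i · u_j) / (u_j · u_j)) · u_j.

Step by step this gives:
  u_1 = (1, 0, 2, 2)
  u_2 = (-22/9, -1, 19/9, -8/9)
  u_3 = (-14/5, 152/55, -52/55, 129/55)

Orthogonality check:
  u_2 · u_1 = 0 (should be 0)
  u_3 · u_1 = 0 (should be 0)
  u_3 · u_2 = 0 (should be 0)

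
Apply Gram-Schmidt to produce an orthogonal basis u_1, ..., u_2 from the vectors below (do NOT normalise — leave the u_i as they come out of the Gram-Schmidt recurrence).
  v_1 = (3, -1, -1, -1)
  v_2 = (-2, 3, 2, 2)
Orthogonal basis:
  u_1 = (3, -1, -1, -1)
  u_2 = (5/4, 23/12, 11/12, 11/12)

Apply the Gram-Schmidt recurrence
  u_1 = v_1
  u_i = v_i − Σ_{j<i} ((v_i · u_j) / (u_j · u_j)) · u_j.

Step by step this gives:
  u_1 = (3, -1, -1, -1)
  u_2 = (5/4, 23/12, 11/12, 11/12)

Orthogonality check:
  u_2 · u_1 = 0 (should be 0)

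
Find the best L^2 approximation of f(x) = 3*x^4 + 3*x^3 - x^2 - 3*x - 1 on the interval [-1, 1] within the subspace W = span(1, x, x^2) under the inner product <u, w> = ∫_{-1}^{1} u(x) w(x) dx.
g(x) = 11*x^2/7 - 6*x/5 - 44/35

The best approximation g ∈ W is the orthogonal projection of f onto W. Writing g = a_0 + a_1 x + a_2 x^2, the coefficients solve the normal equations G · a = b where
  G_{ij} = <φ_i, φ_j> and b_i = <f, φ_i>, with φ_0 = 1, φ_1 = x, φ_2 = x^2.
G =
  [2, 0, 2/3]
  [0, 2/3, 0]
  [2/3, 0, 2/5],
b = (-22/15, -4/5, -22/105).
Solving gives a_0 = -44/35, a_1 = -6/5, a_2 = 11/7, so
  g(x) = 11*x^2/7 - 6*x/5 - 44/35.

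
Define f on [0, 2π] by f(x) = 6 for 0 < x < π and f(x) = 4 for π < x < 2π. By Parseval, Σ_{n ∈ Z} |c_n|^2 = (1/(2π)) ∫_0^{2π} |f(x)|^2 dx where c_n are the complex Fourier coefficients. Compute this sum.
Σ |c_n|^2 = 26

Parseval equates the L^2 energy of f (normalised by 1/(2π)) with the ℓ^2 sum of its Fourier coefficients: (1/(2π)) ∫_0^{2π} |f|^2 = Σ |c_n|^2.
Compute the left side: (1/(2π)) [∫_0^π 6^2 dx + ∫_π^{2π} 4^2 dx] = (1/(2π)) · (36π + 16π) = (36 + 16)/2 = 26.
So Σ_{n ∈ Z} |c_n|^2 = 26.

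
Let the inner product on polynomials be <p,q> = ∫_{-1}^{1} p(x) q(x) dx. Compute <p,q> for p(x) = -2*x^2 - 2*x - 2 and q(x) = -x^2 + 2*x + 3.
<p,q> = -248/15

Expand the product: p(x)·q(x) = 2*x^4 - 2*x^3 - 8*x^2 - 10*x - 6.
∫_{-1}^{1} of each monomial x^k gives [2/(k+1) if k even, 0 if k odd]. Integrating term-by-term (or equivalently evaluating the antiderivative F(x) = 2*x^5/5 - x^4/2 - 8*x^3/3 - 5*x^2 - 6*x at the endpoints):
  F(1) − F(−1) = -413/30 − (83/30) = -248/15.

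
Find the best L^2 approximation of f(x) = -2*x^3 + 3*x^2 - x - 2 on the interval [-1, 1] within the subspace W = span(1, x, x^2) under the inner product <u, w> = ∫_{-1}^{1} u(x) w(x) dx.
g(x) = 3*x^2 - 11*x/5 - 2

The best approximation g ∈ W is the orthogonal projection of f onto W. Writing g = a_0 + a_1 x + a_2 x^2, the coefficients solve the normal equations G · a = b where
  G_{ij} = <φ_i, φ_j> and b_i = <f, φ_i>, with φ_0 = 1, φ_1 = x, φ_2 = x^2.
G =
  [2, 0, 2/3]
  [0, 2/3, 0]
  [2/3, 0, 2/5],
b = (-2, -22/15, -2/15).
Solving gives a_0 = -2, a_1 = -11/5, a_2 = 3, so
  g(x) = 3*x^2 - 11*x/5 - 2.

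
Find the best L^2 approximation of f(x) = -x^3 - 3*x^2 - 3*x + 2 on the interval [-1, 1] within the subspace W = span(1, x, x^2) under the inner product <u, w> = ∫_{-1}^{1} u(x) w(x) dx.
g(x) = -3*x^2 - 18*x/5 + 2

The best approximation g ∈ W is the orthogonal projection of f onto W. Writing g = a_0 + a_1 x + a_2 x^2, the coefficients solve the normal equations G · a = b where
  G_{ij} = <φ_i, φ_j> and b_i = <f, φ_i>, with φ_0 = 1, φ_1 = x, φ_2 = x^2.
G =
  [2, 0, 2/3]
  [0, 2/3, 0]
  [2/3, 0, 2/5],
b = (2, -12/5, 2/15).
Solving gives a_0 = 2, a_1 = -18/5, a_2 = -3, so
  g(x) = -3*x^2 - 18*x/5 + 2.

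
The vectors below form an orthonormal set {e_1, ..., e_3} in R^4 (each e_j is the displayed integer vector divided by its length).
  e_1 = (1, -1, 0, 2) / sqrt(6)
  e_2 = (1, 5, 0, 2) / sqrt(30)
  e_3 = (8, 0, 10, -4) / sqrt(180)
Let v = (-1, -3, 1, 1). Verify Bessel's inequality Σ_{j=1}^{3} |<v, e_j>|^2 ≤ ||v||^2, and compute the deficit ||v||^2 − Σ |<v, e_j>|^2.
Σ |<v, e_j>|^2 = 83/9; ||v||^2 = 12; deficit = 25/9

Write each e_j = u_j / sqrt(<u_j, u_j>) where u_j is the displayed integer vector. Then <v, e_j> = <v, u_j> / sqrt(<u_j, u_j>), so |<v, e_j>|^2 = <v, u_j>^2 / <u_j, u_j>.
Coefficients: <v, e_1> = 4/sqrt(6), <v, e_2> = -14/sqrt(30), <v, e_3> = -2/sqrt(180).
Square and sum: Σ |<v, e_j>|^2 = 83/9.
Compute ||v||^2 = v·v = 12.
Deficit = 12 − 83/9 = 25/9 ≥ 0, confirming Bessel's inequality. (The deficit equals ||v − Σ <v,e_j> e_j||^2, the squared distance from v to span{e_j}.)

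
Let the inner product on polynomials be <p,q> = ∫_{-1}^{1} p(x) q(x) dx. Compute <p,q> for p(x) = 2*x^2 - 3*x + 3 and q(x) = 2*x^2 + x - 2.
<p,q> = -166/15

Expand the product: p(x)·q(x) = 4*x^4 - 4*x^3 - x^2 + 9*x - 6.
∫_{-1}^{1} of each monomial x^k gives [2/(k+1) if k even, 0 if k odd]. Integrating term-by-term (or equivalently evaluating the antiderivative F(x) = 4*x^5/5 - x^4 - x^3/3 + 9*x^2/2 - 6*x at the endpoints):
  F(1) − F(−1) = -61/30 − (271/30) = -166/15.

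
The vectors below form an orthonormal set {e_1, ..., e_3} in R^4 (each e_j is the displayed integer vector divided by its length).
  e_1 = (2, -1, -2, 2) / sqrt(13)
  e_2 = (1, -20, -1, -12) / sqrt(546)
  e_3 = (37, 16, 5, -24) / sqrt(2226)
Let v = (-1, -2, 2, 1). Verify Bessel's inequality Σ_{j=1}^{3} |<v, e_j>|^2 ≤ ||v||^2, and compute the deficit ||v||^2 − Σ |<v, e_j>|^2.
Σ |<v, e_j>|^2 = 241/53; ||v||^2 = 10; deficit = 289/53

Write each e_j = u_j / sqrt(<u_j, u_j>) where u_j is the displayed integer vector. Then <v, e_j> = <v, u_j> / sqrt(<u_j, u_j>), so |<v, e_j>|^2 = <v, u_j>^2 / <u_j, u_j>.
Coefficients: <v, e_1> = -2/sqrt(13), <v, e_2> = 25/sqrt(546), <v, e_3> = -83/sqrt(2226).
Square and sum: Σ |<v, e_j>|^2 = 241/53.
Compute ||v||^2 = v·v = 10.
Deficit = 10 − 241/53 = 289/53 ≥ 0, confirming Bessel's inequality. (The deficit equals ||v − Σ <v,e_j> e_j||^2, the squared distance from v to span{e_j}.)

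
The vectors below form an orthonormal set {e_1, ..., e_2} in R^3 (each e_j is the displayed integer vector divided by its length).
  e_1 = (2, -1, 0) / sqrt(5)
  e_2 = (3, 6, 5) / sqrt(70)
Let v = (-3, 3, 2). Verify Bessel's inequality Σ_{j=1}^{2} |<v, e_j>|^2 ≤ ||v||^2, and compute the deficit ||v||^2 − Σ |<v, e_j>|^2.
Σ |<v, e_j>|^2 = 299/14; ||v||^2 = 22; deficit = 9/14

Write each e_j = u_j / sqrt(<u_j, u_j>) where u_j is the displayed integer vector. Then <v, e_j> = <v, u_j> / sqrt(<u_j, u_j>), so |<v, e_j>|^2 = <v, u_j>^2 / <u_j, u_j>.
Coefficients: <v, e_1> = -9/sqrt(5), <v, e_2> = 19/sqrt(70).
Square and sum: Σ |<v, e_j>|^2 = 299/14.
Compute ||v||^2 = v·v = 22.
Deficit = 22 − 299/14 = 9/14 ≥ 0, confirming Bessel's inequality. (The deficit equals ||v − Σ <v,e_j> e_j||^2, the squared distance from v to span{e_j}.)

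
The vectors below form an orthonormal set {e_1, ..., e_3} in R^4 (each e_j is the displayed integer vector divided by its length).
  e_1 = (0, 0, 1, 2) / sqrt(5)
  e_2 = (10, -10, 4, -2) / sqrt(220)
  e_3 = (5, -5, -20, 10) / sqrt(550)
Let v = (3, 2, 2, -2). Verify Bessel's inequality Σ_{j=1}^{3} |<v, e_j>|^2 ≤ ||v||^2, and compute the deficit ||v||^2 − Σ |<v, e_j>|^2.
Σ |<v, e_j>|^2 = 17/2; ||v||^2 = 21; deficit = 25/2

Write each e_j = u_j / sqrt(<u_j, u_j>) where u_j is the displayed integer vector. Then <v, e_j> = <v, u_j> / sqrt(<u_j, u_j>), so |<v, e_j>|^2 = <v, u_j>^2 / <u_j, u_j>.
Coefficients: <v, e_1> = -2/sqrt(5), <v, e_2> = 22/sqrt(220), <v, e_3> = -55/sqrt(550).
Square and sum: Σ |<v, e_j>|^2 = 17/2.
Compute ||v||^2 = v·v = 21.
Deficit = 21 − 17/2 = 25/2 ≥ 0, confirming Bessel's inequality. (The deficit equals ||v − Σ <v,e_j> e_j||^2, the squared distance from v to span{e_j}.)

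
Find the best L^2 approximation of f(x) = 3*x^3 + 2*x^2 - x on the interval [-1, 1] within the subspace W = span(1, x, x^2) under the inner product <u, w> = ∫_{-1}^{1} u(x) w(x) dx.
g(x) = 2*x^2 + 4*x/5

The best approximation g ∈ W is the orthogonal projection of f onto W. Writing g = a_0 + a_1 x + a_2 x^2, the coefficients solve the normal equations G · a = b where
  G_{ij} = <φ_i, φ_j> and b_i = <f, φ_i>, with φ_0 = 1, φ_1 = x, φ_2 = x^2.
G =
  [2, 0, 2/3]
  [0, 2/3, 0]
  [2/3, 0, 2/5],
b = (4/3, 8/15, 4/5).
Solving gives a_0 = 0, a_1 = 4/5, a_2 = 2, so
  g(x) = 2*x^2 + 4*x/5.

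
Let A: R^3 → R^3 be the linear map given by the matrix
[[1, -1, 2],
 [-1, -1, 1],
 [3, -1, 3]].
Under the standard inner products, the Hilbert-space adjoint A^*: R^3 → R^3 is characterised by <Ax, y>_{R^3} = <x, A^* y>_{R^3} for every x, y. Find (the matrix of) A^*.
A^* = A^T =
[[1, -1, 3],
 [-1, -1, -1],
 [2, 1, 3]]

For real matrices with standard dot products, the defining identity <Ax, y> = <x, A^* y> gives (Ax)^T y = x^T (A^*) y, i.e. x^T A^T y = x^T (A^*) y. Since this holds for all x, y, we must have A^* = A^T. Therefore
A^* =
[[1, -1, 3],
 [-1, -1, -1],
 [2, 1, 3]].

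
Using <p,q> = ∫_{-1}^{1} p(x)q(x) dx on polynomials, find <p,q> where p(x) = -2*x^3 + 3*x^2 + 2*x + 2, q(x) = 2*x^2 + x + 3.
<p,q> = 118/5

Expand the product: p(x)·q(x) = -4*x^5 + 4*x^4 + x^3 + 15*x^2 + 8*x + 6.
∫_{-1}^{1} of each monomial x^k gives [2/(k+1) if k even, 0 if k odd]. Integrating term-by-term (or equivalently evaluating the antiderivative F(x) = -2*x^6/3 + 4*x^5/5 + x^4/4 + 5*x^3 + 4*x^2 + 6*x at the endpoints):
  F(1) − F(−1) = 923/60 − (-493/60) = 118/5.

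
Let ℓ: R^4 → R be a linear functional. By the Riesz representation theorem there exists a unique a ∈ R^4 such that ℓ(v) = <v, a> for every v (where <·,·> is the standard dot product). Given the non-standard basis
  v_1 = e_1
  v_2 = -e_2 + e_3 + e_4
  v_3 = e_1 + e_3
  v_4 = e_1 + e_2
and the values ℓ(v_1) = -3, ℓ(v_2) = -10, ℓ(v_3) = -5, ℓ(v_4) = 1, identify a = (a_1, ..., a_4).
a = (-3, 4, -2, -4)

Write a = (a_1, ..., a_4) in the standard basis. For each basis vector v_i, ℓ(v_i) = <v_i, a> is a linear equation in the a_j's. Collect the n equations into a matrix system V a = ℓ, where row i of V is v_i (expressed in the standard basis). Since V is invertible (lower-triangular with 1s on the diagonal, up to permutation), solve by back-substitution:
  V =
[[1, 0, 0, 0],
 [0, -1, 1, 1],
 [1, 0, 1, 0],
 [1, 1, 0, 0]]
  V a = (-3, -10, -5, 1)
Solving gives a = (-3, 4, -2, -4).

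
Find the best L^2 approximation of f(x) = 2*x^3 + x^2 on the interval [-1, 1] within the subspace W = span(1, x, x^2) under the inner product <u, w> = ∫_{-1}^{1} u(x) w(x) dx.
g(x) = x^2 + 6*x/5

The best approximation g ∈ W is the orthogonal projection of f onto W. Writing g = a_0 + a_1 x + a_2 x^2, the coefficients solve the normal equations G · a = b where
  G_{ij} = <φ_i, φ_j> and b_i = <f, φ_i>, with φ_0 = 1, φ_1 = x, φ_2 = x^2.
G =
  [2, 0, 2/3]
  [0, 2/3, 0]
  [2/3, 0, 2/5],
b = (2/3, 4/5, 2/5).
Solving gives a_0 = 0, a_1 = 6/5, a_2 = 1, so
  g(x) = x^2 + 6*x/5.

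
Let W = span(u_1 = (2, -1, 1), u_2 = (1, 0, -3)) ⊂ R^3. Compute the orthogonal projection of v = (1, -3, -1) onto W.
proj_W(v) = (116/59, -44/59, -40/59)

Set up U = [u_1 | ... | u_2] ∈ R^(3×2). The projector onto W = col(U) is P = U (U^T U)^(-1) U^T.
Compute U^T U =
  [6, -1]
  [-1, 10],
and U^T v = (4, 4).
Solve U^T U · c = U^T v for the coefficients: c = (44/59, 28/59). The projection is proj_W(v) = U c.
Check: (v - proj_W(v)) · u_1 = 0  (should be 0).
Check: (v - proj_W(v)) · u_2 = 0  (should be 0).
Result: proj_W(v) = (116/59, -44/59, -40/59).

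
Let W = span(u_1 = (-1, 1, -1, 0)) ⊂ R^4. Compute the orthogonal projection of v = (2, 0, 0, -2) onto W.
proj_W(v) = (2/3, -2/3, 2/3, 0)

Set up U = [u_1 | ... | u_1] ∈ R^(4×1). The projector onto W = col(U) is P = U (U^T U)^(-1) U^T.
Compute U^T U =
  [3],
and U^T v = (-2).
Solve U^T U · c = U^T v for the coefficients: c = (-2/3). The projection is proj_W(v) = U c.
Check: (v - proj_W(v)) · u_1 = 0  (should be 0).
Result: proj_W(v) = (2/3, -2/3, 2/3, 0).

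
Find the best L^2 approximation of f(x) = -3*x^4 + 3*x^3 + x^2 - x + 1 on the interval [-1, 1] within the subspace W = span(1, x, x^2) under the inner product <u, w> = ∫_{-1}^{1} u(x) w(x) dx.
g(x) = -11*x^2/7 + 4*x/5 + 44/35

The best approximation g ∈ W is the orthogonal projection of f onto W. Writing g = a_0 + a_1 x + a_2 x^2, the coefficients solve the normal equations G · a = b where
  G_{ij} = <φ_i, φ_j> and b_i = <f, φ_i>, with φ_0 = 1, φ_1 = x, φ_2 = x^2.
G =
  [2, 0, 2/3]
  [0, 2/3, 0]
  [2/3, 0, 2/5],
b = (22/15, 8/15, 22/105).
Solving gives a_0 = 44/35, a_1 = 4/5, a_2 = -11/7, so
  g(x) = -11*x^2/7 + 4*x/5 + 44/35.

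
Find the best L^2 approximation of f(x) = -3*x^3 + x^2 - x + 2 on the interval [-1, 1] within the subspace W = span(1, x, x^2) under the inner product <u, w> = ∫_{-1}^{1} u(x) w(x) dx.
g(x) = x^2 - 14*x/5 + 2

The best approximation g ∈ W is the orthogonal projection of f onto W. Writing g = a_0 + a_1 x + a_2 x^2, the coefficients solve the normal equations G · a = b where
  G_{ij} = <φ_i, φ_j> and b_i = <f, φ_i>, with φ_0 = 1, φ_1 = x, φ_2 = x^2.
G =
  [2, 0, 2/3]
  [0, 2/3, 0]
  [2/3, 0, 2/5],
b = (14/3, -28/15, 26/15).
Solving gives a_0 = 2, a_1 = -14/5, a_2 = 1, so
  g(x) = x^2 - 14*x/5 + 2.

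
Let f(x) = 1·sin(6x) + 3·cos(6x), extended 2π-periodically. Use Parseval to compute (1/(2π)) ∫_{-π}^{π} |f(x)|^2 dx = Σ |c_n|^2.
Σ |c_n|^2 = 5

Expand |f|^2 and use orthogonality of {sin(nx), cos(mx)} on [-π, π]:
  ∫_{-π}^{π} sin(nx)^2 dx = π, ∫ cos(mx)^2 dx = π, and cross terms integrate to 0.
So ∫_{-π}^{π} f(x)^2 dx = 1^2 · π + 3^2 · π = (1 + 9)π.
Divide by 2π: (1 + 9)/2 = 5.
By Parseval, this equals Σ |c_n|^2.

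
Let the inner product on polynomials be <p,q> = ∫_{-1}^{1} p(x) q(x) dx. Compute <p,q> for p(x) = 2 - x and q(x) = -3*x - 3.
<p,q> = -10

Expand the product: p(x)·q(x) = 3*x^2 - 3*x - 6.
∫_{-1}^{1} of each monomial x^k gives [2/(k+1) if k even, 0 if k odd]. Integrating term-by-term (or equivalently evaluating the antiderivative F(x) = x^3 - 3*x^2/2 - 6*x at the endpoints):
  F(1) − F(−1) = -13/2 − (7/2) = -10.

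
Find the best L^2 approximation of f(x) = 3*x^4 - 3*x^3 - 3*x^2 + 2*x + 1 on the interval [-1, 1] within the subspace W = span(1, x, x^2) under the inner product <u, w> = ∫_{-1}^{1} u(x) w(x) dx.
g(x) = -3*x^2/7 + x/5 + 26/35

The best approximation g ∈ W is the orthogonal projection of f onto W. Writing g = a_0 + a_1 x + a_2 x^2, the coefficients solve the normal equations G · a = b where
  G_{ij} = <φ_i, φ_j> and b_i = <f, φ_i>, with φ_0 = 1, φ_1 = x, φ_2 = x^2.
G =
  [2, 0, 2/3]
  [0, 2/3, 0]
  [2/3, 0, 2/5],
b = (6/5, 2/15, 34/105).
Solving gives a_0 = 26/35, a_1 = 1/5, a_2 = -3/7, so
  g(x) = -3*x^2/7 + x/5 + 26/35.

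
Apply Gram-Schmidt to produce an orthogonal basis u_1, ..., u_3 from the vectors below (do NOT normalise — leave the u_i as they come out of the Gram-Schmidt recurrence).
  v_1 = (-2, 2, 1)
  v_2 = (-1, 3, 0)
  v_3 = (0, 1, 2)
Orthogonal basis:
  u_1 = (-2, 2, 1)
  u_2 = (7/9, 11/9, -8/9)
  u_3 = (27/26, 9/26, 18/13)

Apply the Gram-Schmidt recurrence
  u_1 = v_1
  u_i = v_i − Σ_{j<i} ((v_i · u_j) / (u_j · u_j)) · u_j.

Step by step this gives:
  u_1 = (-2, 2, 1)
  u_2 = (7/9, 11/9, -8/9)
  u_3 = (27/26, 9/26, 18/13)

Orthogonality check:
  u_2 · u_1 = 0 (should be 0)
  u_3 · u_1 = 0 (should be 0)
  u_3 · u_2 = 0 (should be 0)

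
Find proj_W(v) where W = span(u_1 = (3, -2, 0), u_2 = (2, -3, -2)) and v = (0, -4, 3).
proj_W(v) = (156/77, -74/77, 36/77)

Set up U = [u_1 | ... | u_2] ∈ R^(3×2). The projector onto W = col(U) is P = U (U^T U)^(-1) U^T.
Compute U^T U =
  [13, 12]
  [12, 17],
and U^T v = (8, 6).
Solve U^T U · c = U^T v for the coefficients: c = (64/77, -18/77). The projection is proj_W(v) = U c.
Check: (v - proj_W(v)) · u_1 = 0  (should be 0).
Check: (v - proj_W(v)) · u_2 = 0  (should be 0).
Result: proj_W(v) = (156/77, -74/77, 36/77).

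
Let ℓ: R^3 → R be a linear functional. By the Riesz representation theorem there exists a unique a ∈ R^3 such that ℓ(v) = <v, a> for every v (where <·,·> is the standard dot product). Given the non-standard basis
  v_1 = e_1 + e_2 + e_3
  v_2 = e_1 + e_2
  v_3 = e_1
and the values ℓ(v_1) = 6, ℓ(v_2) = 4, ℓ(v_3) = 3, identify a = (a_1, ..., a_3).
a = (3, 1, 2)

Write a = (a_1, ..., a_3) in the standard basis. For each basis vector v_i, ℓ(v_i) = <v_i, a> is a linear equation in the a_j's. Collect the n equations into a matrix system V a = ℓ, where row i of V is v_i (expressed in the standard basis). Since V is invertible (lower-triangular with 1s on the diagonal, up to permutation), solve by back-substitution:
  V =
[[1, 1, 1],
 [1, 1, 0],
 [1, 0, 0]]
  V a = (6, 4, 3)
Solving gives a = (3, 1, 2).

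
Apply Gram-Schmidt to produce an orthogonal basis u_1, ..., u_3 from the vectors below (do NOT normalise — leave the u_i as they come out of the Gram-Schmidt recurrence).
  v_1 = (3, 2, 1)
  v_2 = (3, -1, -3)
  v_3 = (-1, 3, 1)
Orthogonal basis:
  u_1 = (3, 2, 1)
  u_2 = (15/7, -11/7, -23/7)
  u_3 = (-16/25, 192/125, -144/125)

Apply the Gram-Schmidt recurrence
  u_1 = v_1
  u_i = v_i − Σ_{j<i} ((v_i · u_j) / (u_j · u_j)) · u_j.

Step by step this gives:
  u_1 = (3, 2, 1)
  u_2 = (15/7, -11/7, -23/7)
  u_3 = (-16/25, 192/125, -144/125)

Orthogonality check:
  u_2 · u_1 = 0 (should be 0)
  u_3 · u_1 = 0 (should be 0)
  u_3 · u_2 = 0 (should be 0)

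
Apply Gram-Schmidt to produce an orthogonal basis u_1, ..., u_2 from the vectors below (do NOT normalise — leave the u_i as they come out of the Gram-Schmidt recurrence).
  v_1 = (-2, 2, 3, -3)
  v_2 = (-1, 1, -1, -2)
Orthogonal basis:
  u_1 = (-2, 2, 3, -3)
  u_2 = (-6/13, 6/13, -47/26, -31/26)

Apply the Gram-Schmidt recurrence
  u_1 = v_1
  u_i = v_i − Σ_{j<i} ((v_i · u_j) / (u_j · u_j)) · u_j.

Step by step this gives:
  u_1 = (-2, 2, 3, -3)
  u_2 = (-6/13, 6/13, -47/26, -31/26)

Orthogonality check:
  u_2 · u_1 = 0 (should be 0)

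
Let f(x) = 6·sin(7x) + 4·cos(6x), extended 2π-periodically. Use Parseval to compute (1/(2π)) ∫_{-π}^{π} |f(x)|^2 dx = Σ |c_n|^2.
Σ |c_n|^2 = 26

Expand |f|^2 and use orthogonality of {sin(nx), cos(mx)} on [-π, π]:
  ∫_{-π}^{π} sin(nx)^2 dx = π, ∫ cos(mx)^2 dx = π, and cross terms integrate to 0.
So ∫_{-π}^{π} f(x)^2 dx = 6^2 · π + 4^2 · π = (36 + 16)π.
Divide by 2π: (36 + 16)/2 = 26.
By Parseval, this equals Σ |c_n|^2.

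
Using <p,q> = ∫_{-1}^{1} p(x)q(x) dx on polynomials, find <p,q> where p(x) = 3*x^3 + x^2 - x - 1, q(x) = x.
<p,q> = 8/15

Expand the product: p(x)·q(x) = 3*x^4 + x^3 - x^2 - x.
∫_{-1}^{1} of each monomial x^k gives [2/(k+1) if k even, 0 if k odd]. Integrating term-by-term (or equivalently evaluating the antiderivative F(x) = 3*x^5/5 + x^4/4 - x^3/3 - x^2/2 at the endpoints):
  F(1) − F(−1) = 1/60 − (-31/60) = 8/15.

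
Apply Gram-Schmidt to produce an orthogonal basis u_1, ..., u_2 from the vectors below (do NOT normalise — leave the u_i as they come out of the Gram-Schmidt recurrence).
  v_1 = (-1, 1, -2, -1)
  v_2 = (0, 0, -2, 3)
Orthogonal basis:
  u_1 = (-1, 1, -2, -1)
  u_2 = (1/7, -1/7, -12/7, 22/7)

Apply the Gram-Schmidt recurrence
  u_1 = v_1
  u_i = v_i − Σ_{j<i} ((v_i · u_j) / (u_j · u_j)) · u_j.

Step by step this gives:
  u_1 = (-1, 1, -2, -1)
  u_2 = (1/7, -1/7, -12/7, 22/7)

Orthogonality check:
  u_2 · u_1 = 0 (should be 0)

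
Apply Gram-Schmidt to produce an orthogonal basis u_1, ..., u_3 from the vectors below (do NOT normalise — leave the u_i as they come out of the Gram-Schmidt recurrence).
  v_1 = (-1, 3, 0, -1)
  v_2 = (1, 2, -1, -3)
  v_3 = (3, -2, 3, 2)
Orthogonal basis:
  u_1 = (-1, 3, 0, -1)
  u_2 = (19/11, -2/11, -1, -25/11)
  u_3 = (240/101, 97/101, 281/101, 51/101)

Apply the Gram-Schmidt recurrence
  u_1 = v_1
  u_i = v_i − Σ_{j<i} ((v_i · u_j) / (u_j · u_j)) · u_j.

Step by step this gives:
  u_1 = (-1, 3, 0, -1)
  u_2 = (19/11, -2/11, -1, -25/11)
  u_3 = (240/101, 97/101, 281/101, 51/101)

Orthogonality check:
  u_2 · u_1 = 0 (should be 0)
  u_3 · u_1 = 0 (should be 0)
  u_3 · u_2 = 0 (should be 0)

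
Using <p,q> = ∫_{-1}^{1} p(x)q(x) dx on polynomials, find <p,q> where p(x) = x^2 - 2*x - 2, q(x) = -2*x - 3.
<p,q> = 38/3

Expand the product: p(x)·q(x) = -2*x^3 + x^2 + 10*x + 6.
∫_{-1}^{1} of each monomial x^k gives [2/(k+1) if k even, 0 if k odd]. Integrating term-by-term (or equivalently evaluating the antiderivative F(x) = -x^4/2 + x^3/3 + 5*x^2 + 6*x at the endpoints):
  F(1) − F(−1) = 65/6 − (-11/6) = 38/3.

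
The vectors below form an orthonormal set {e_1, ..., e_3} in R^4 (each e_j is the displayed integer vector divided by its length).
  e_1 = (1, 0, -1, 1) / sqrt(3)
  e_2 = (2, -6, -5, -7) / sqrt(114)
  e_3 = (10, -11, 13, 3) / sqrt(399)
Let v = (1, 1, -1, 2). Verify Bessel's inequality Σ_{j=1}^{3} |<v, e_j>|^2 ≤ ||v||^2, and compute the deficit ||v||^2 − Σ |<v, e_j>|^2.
Σ |<v, e_j>|^2 = 293/42; ||v||^2 = 7; deficit = 1/42

Write each e_j = u_j / sqrt(<u_j, u_j>) where u_j is the displayed integer vector. Then <v, e_j> = <v, u_j> / sqrt(<u_j, u_j>), so |<v, e_j>|^2 = <v, u_j>^2 / <u_j, u_j>.
Coefficients: <v, e_1> = 4/sqrt(3), <v, e_2> = -13/sqrt(114), <v, e_3> = -8/sqrt(399).
Square and sum: Σ |<v, e_j>|^2 = 293/42.
Compute ||v||^2 = v·v = 7.
Deficit = 7 − 293/42 = 1/42 ≥ 0, confirming Bessel's inequality. (The deficit equals ||v − Σ <v,e_j> e_j||^2, the squared distance from v to span{e_j}.)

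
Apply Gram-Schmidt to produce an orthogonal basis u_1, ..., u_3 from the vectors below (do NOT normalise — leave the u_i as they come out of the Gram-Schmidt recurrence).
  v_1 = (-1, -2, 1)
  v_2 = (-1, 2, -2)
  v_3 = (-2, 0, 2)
Orthogonal basis:
  u_1 = (-1, -2, 1)
  u_2 = (-11/6, 1/3, -7/6)
  u_3 = (-24/29, 36/29, 48/29)

Apply the Gram-Schmidt recurrence
  u_1 = v_1
  u_i = v_i − Σ_{j<i} ((v_i · u_j) / (u_j · u_j)) · u_j.

Step by step this gives:
  u_1 = (-1, -2, 1)
  u_2 = (-11/6, 1/3, -7/6)
  u_3 = (-24/29, 36/29, 48/29)

Orthogonality check:
  u_2 · u_1 = 0 (should be 0)
  u_3 · u_1 = 0 (should be 0)
  u_3 · u_2 = 0 (should be 0)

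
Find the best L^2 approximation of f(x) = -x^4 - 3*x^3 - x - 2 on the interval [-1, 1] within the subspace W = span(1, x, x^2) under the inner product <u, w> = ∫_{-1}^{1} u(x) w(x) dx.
g(x) = -6*x^2/7 - 14*x/5 - 67/35

The best approximation g ∈ W is the orthogonal projection of f onto W. Writing g = a_0 + a_1 x + a_2 x^2, the coefficients solve the normal equations G · a = b where
  G_{ij} = <φ_i, φ_j> and b_i = <f, φ_i>, with φ_0 = 1, φ_1 = x, φ_2 = x^2.
G =
  [2, 0, 2/3]
  [0, 2/3, 0]
  [2/3, 0, 2/5],
b = (-22/5, -28/15, -34/21).
Solving gives a_0 = -67/35, a_1 = -14/5, a_2 = -6/7, so
  g(x) = -6*x^2/7 - 14*x/5 - 67/35.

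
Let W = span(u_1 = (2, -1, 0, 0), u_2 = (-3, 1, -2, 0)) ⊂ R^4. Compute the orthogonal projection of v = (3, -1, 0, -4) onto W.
proj_W(v) = (59/21, -29/21, 2/21, 0)

Set up U = [u_1 | ... | u_2] ∈ R^(4×2). The projector onto W = col(U) is P = U (U^T U)^(-1) U^T.
Compute U^T U =
  [5, -7]
  [-7, 14],
and U^T v = (7, -10).
Solve U^T U · c = U^T v for the coefficients: c = (4/3, -1/21). The projection is proj_W(v) = U c.
Check: (v - proj_W(v)) · u_1 = 0  (should be 0).
Check: (v - proj_W(v)) · u_2 = 0  (should be 0).
Result: proj_W(v) = (59/21, -29/21, 2/21, 0).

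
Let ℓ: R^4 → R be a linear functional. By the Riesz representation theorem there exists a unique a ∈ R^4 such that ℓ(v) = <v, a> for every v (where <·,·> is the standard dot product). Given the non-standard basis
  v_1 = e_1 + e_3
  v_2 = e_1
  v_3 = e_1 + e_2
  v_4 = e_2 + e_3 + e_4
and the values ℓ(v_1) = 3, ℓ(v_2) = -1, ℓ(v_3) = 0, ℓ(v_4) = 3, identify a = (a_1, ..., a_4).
a = (-1, 1, 4, -2)

Write a = (a_1, ..., a_4) in the standard basis. For each basis vector v_i, ℓ(v_i) = <v_i, a> is a linear equation in the a_j's. Collect the n equations into a matrix system V a = ℓ, where row i of V is v_i (expressed in the standard basis). Since V is invertible (lower-triangular with 1s on the diagonal, up to permutation), solve by back-substitution:
  V =
[[1, 0, 1, 0],
 [1, 0, 0, 0],
 [1, 1, 0, 0],
 [0, 1, 1, 1]]
  V a = (3, -1, 0, 3)
Solving gives a = (-1, 1, 4, -2).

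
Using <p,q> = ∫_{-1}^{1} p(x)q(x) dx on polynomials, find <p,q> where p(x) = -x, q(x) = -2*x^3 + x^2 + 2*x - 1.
<p,q> = -8/15

Expand the product: p(x)·q(x) = 2*x^4 - x^3 - 2*x^2 + x.
∫_{-1}^{1} of each monomial x^k gives [2/(k+1) if k even, 0 if k odd]. Integrating term-by-term (or equivalently evaluating the antiderivative F(x) = 2*x^5/5 - x^4/4 - 2*x^3/3 + x^2/2 at the endpoints):
  F(1) − F(−1) = -1/60 − (31/60) = -8/15.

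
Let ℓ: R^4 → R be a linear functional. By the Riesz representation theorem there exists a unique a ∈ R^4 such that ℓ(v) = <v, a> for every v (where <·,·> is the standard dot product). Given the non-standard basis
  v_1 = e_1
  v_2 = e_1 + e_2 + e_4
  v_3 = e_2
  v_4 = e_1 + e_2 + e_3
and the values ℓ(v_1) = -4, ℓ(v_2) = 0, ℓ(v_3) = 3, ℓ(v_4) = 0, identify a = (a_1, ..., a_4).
a = (-4, 3, 1, 1)

Write a = (a_1, ..., a_4) in the standard basis. For each basis vector v_i, ℓ(v_i) = <v_i, a> is a linear equation in the a_j's. Collect the n equations into a matrix system V a = ℓ, where row i of V is v_i (expressed in the standard basis). Since V is invertible (lower-triangular with 1s on the diagonal, up to permutation), solve by back-substitution:
  V =
[[1, 0, 0, 0],
 [1, 1, 0, 1],
 [0, 1, 0, 0],
 [1, 1, 1, 0]]
  V a = (-4, 0, 3, 0)
Solving gives a = (-4, 3, 1, 1).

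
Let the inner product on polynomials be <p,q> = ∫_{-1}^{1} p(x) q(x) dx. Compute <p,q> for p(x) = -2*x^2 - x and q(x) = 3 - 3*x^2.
<p,q> = -8/5

Expand the product: p(x)·q(x) = 6*x^4 + 3*x^3 - 6*x^2 - 3*x.
∫_{-1}^{1} of each monomial x^k gives [2/(k+1) if k even, 0 if k odd]. Integrating term-by-term (or equivalently evaluating the antiderivative F(x) = 6*x^5/5 + 3*x^4/4 - 2*x^3 - 3*x^2/2 at the endpoints):
  F(1) − F(−1) = -31/20 − (1/20) = -8/5.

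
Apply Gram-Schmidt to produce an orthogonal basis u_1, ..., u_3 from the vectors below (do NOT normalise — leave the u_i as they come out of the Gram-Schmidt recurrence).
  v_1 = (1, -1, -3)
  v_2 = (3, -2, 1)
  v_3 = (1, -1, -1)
Orthogonal basis:
  u_1 = (1, -1, -3)
  u_2 = (31/11, -20/11, 17/11)
  u_3 = (-7/75, -2/15, 1/75)

Apply the Gram-Schmidt recurrence
  u_1 = v_1
  u_i = v_i − Σ_{j<i} ((v_i · u_j) / (u_j · u_j)) · u_j.

Step by step this gives:
  u_1 = (1, -1, -3)
  u_2 = (31/11, -20/11, 17/11)
  u_3 = (-7/75, -2/15, 1/75)

Orthogonality check:
  u_2 · u_1 = 0 (should be 0)
  u_3 · u_1 = 0 (should be 0)
  u_3 · u_2 = 0 (should be 0)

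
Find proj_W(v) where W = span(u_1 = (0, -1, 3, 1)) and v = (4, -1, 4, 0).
proj_W(v) = (0, -13/11, 39/11, 13/11)

Set up U = [u_1 | ... | u_1] ∈ R^(4×1). The projector onto W = col(U) is P = U (U^T U)^(-1) U^T.
Compute U^T U =
  [11],
and U^T v = (13).
Solve U^T U · c = U^T v for the coefficients: c = (13/11). The projection is proj_W(v) = U c.
Check: (v - proj_W(v)) · u_1 = 0  (should be 0).
Result: proj_W(v) = (0, -13/11, 39/11, 13/11).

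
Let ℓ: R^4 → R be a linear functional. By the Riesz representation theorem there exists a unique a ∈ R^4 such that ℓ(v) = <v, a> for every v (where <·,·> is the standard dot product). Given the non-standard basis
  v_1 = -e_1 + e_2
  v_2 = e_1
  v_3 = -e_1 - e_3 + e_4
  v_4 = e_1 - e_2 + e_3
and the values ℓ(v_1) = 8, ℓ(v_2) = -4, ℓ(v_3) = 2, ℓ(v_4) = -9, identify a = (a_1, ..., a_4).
a = (-4, 4, -1, -3)

Write a = (a_1, ..., a_4) in the standard basis. For each basis vector v_i, ℓ(v_i) = <v_i, a> is a linear equation in the a_j's. Collect the n equations into a matrix system V a = ℓ, where row i of V is v_i (expressed in the standard basis). Since V is invertible (lower-triangular with 1s on the diagonal, up to permutation), solve by back-substitution:
  V =
[[-1, 1, 0, 0],
 [1, 0, 0, 0],
 [-1, 0, -1, 1],
 [1, -1, 1, 0]]
  V a = (8, -4, 2, -9)
Solving gives a = (-4, 4, -1, -3).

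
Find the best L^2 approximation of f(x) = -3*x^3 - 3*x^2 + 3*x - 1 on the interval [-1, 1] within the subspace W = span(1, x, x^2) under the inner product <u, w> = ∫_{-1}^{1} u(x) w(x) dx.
g(x) = -3*x^2 + 6*x/5 - 1

The best approximation g ∈ W is the orthogonal projection of f onto W. Writing g = a_0 + a_1 x + a_2 x^2, the coefficients solve the normal equations G · a = b where
  G_{ij} = <φ_i, φ_j> and b_i = <f, φ_i>, with φ_0 = 1, φ_1 = x, φ_2 = x^2.
G =
  [2, 0, 2/3]
  [0, 2/3, 0]
  [2/3, 0, 2/5],
b = (-4, 4/5, -28/15).
Solving gives a_0 = -1, a_1 = 6/5, a_2 = -3, so
  g(x) = -3*x^2 + 6*x/5 - 1.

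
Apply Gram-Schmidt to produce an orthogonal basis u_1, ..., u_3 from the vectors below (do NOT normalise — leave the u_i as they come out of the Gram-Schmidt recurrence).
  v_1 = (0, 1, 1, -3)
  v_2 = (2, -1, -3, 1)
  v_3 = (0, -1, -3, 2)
Orthogonal basis:
  u_1 = (0, 1, 1, -3)
  u_2 = (2, -4/11, -26/11, -10/11)
  u_3 = (-31/29, 3/29, -24/29, -7/29)

Apply the Gram-Schmidt recurrence
  u_1 = v_1
  u_i = v_i − Σ_{j<i} ((v_i · u_j) / (u_j · u_j)) · u_j.

Step by step this gives:
  u_1 = (0, 1, 1, -3)
  u_2 = (2, -4/11, -26/11, -10/11)
  u_3 = (-31/29, 3/29, -24/29, -7/29)

Orthogonality check:
  u_2 · u_1 = 0 (should be 0)
  u_3 · u_1 = 0 (should be 0)
  u_3 · u_2 = 0 (should be 0)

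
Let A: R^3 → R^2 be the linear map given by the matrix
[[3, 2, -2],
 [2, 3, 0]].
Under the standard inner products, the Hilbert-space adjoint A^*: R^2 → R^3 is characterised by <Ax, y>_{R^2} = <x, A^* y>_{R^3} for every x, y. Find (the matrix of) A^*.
A^* = A^T =
[[3, 2],
 [2, 3],
 [-2, 0]]

For real matrices with standard dot products, the defining identity <Ax, y> = <x, A^* y> gives (Ax)^T y = x^T (A^*) y, i.e. x^T A^T y = x^T (A^*) y. Since this holds for all x, y, we must have A^* = A^T. Therefore
A^* =
[[3, 2],
 [2, 3],
 [-2, 0]].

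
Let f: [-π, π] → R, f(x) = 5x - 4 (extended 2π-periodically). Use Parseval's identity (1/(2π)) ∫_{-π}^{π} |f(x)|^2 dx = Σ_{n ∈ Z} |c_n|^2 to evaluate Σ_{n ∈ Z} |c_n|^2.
Σ |c_n|^2 = 25π^2/3 + 16

Expand and integrate term by term over [-π, π]:
  ∫ (5x)^2 dx = 25·(2π^3/3); ∫ 2·5·(-4)·x dx = 0 (odd integrand); ∫ (-4)^2 dx = 16·2π.
So (1/(2π)) ∫_{-π}^{π} (5x - 4)^2 dx = 25π^2/3 + 16 = 25π^2/3 + 16.
Parseval ⇒ Σ |c_n|^2 = 25π^2/3 + 16.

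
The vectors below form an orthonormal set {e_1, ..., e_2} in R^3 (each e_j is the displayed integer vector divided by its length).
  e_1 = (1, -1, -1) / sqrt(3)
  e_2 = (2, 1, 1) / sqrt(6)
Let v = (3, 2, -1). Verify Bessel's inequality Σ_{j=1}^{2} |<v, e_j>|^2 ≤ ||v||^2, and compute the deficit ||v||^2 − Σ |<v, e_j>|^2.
Σ |<v, e_j>|^2 = 19/2; ||v||^2 = 14; deficit = 9/2

Write each e_j = u_j / sqrt(<u_j, u_j>) where u_j is the displayed integer vector. Then <v, e_j> = <v, u_j> / sqrt(<u_j, u_j>), so |<v, e_j>|^2 = <v, u_j>^2 / <u_j, u_j>.
Coefficients: <v, e_1> = 2/sqrt(3), <v, e_2> = 7/sqrt(6).
Square and sum: Σ |<v, e_j>|^2 = 19/2.
Compute ||v||^2 = v·v = 14.
Deficit = 14 − 19/2 = 9/2 ≥ 0, confirming Bessel's inequality. (The deficit equals ||v − Σ <v,e_j> e_j||^2, the squared distance from v to span{e_j}.)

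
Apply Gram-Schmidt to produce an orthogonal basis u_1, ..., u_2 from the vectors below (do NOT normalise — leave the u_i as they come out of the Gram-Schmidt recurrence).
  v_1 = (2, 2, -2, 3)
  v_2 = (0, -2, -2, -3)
Orthogonal basis:
  u_1 = (2, 2, -2, 3)
  u_2 = (6/7, -8/7, -20/7, -12/7)

Apply the Gram-Schmidt recurrence
  u_1 = v_1
  u_i = v_i − Σ_{j<i} ((v_i · u_j) / (u_j · u_j)) · u_j.

Step by step this gives:
  u_1 = (2, 2, -2, 3)
  u_2 = (6/7, -8/7, -20/7, -12/7)

Orthogonality check:
  u_2 · u_1 = 0 (should be 0)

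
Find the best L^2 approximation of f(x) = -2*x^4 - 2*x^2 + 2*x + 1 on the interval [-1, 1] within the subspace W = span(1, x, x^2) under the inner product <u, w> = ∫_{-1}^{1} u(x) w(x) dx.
g(x) = -26*x^2/7 + 2*x + 41/35

The best approximation g ∈ W is the orthogonal projection of f onto W. Writing g = a_0 + a_1 x + a_2 x^2, the coefficients solve the normal equations G · a = b where
  G_{ij} = <φ_i, φ_j> and b_i = <f, φ_i>, with φ_0 = 1, φ_1 = x, φ_2 = x^2.
G =
  [2, 0, 2/3]
  [0, 2/3, 0]
  [2/3, 0, 2/5],
b = (-2/15, 4/3, -74/105).
Solving gives a_0 = 41/35, a_1 = 2, a_2 = -26/7, so
  g(x) = -26*x^2/7 + 2*x + 41/35.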